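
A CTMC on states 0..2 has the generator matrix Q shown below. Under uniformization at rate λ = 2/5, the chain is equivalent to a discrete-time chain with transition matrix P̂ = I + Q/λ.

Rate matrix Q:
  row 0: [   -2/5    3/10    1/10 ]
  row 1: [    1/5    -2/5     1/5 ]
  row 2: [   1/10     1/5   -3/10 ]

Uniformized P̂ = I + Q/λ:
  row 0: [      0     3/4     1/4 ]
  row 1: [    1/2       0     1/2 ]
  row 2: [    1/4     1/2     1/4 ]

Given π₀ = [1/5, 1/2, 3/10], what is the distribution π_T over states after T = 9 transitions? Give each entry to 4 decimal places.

π = [0.2775, 0.3766, 0.3458]

t=0: π = [0.2000, 0.5000, 0.3000]
t=1: π = [0.3250, 0.3000, 0.3750]
t=2: π = [0.2438, 0.4313, 0.3250]
t=3: π = [0.2969, 0.3453, 0.3578]
t=4: π = [0.2621, 0.4016, 0.3363]
t=5: π = [0.2849, 0.3647, 0.3504]
t=6: π = [0.2700, 0.3888, 0.3412]
t=7: π = [0.2797, 0.3731, 0.3472]
t=8: π = [0.2733, 0.3834, 0.3433]
t=9: π = [0.2775, 0.3766, 0.3458]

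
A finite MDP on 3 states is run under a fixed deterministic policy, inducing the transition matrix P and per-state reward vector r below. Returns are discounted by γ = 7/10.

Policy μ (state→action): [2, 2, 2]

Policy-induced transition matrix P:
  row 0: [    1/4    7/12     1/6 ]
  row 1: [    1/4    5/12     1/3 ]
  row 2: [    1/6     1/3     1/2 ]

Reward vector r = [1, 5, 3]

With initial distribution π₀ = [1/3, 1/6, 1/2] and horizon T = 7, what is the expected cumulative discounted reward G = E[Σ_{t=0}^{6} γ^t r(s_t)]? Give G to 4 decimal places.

G = 9.7049

t=0: π = [0.3333, 0.1667, 0.5000], E[r] = 2.6667, γ^t·E[r] = 2.666667, running G = 2.666667
t=1: π = [0.2083, 0.4306, 0.3611], E[r] = 3.4444, γ^t·E[r] = 2.411111, running G = 5.077778
t=2: π = [0.2199, 0.4213, 0.3588], E[r] = 3.4028, γ^t·E[r] = 1.667361, running G = 6.745139
t=3: π = [0.2201, 0.4234, 0.3565], E[r] = 3.4066, γ^t·E[r] = 1.168476, running G = 7.913615
t=4: π = [0.2203, 0.4236, 0.3561], E[r] = 3.4067, γ^t·E[r] = 0.817949, running G = 8.731564
t=5: π = [0.2203, 0.4237, 0.3560], E[r] = 3.4068, γ^t·E[r] = 0.572575, running G = 9.304139
t=6: π = [0.2203, 0.4237, 0.3559], E[r] = 3.4068, γ^t·E[r] = 0.400804, running G = 9.704942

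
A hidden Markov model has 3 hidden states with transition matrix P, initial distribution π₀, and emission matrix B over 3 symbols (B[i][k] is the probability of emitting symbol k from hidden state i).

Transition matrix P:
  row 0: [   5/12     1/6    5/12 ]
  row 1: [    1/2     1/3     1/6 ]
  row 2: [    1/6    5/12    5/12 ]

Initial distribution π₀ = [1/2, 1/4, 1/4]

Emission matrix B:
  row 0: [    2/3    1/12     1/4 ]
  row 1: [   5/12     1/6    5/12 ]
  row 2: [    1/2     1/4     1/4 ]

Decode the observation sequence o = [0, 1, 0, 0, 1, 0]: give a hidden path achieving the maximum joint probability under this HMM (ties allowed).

path = [0, 2, 1, 0, 2, 2]

t=0: δ = [3.333e-01, 1.042e-01, 1.250e-01]  (obs o_0=0)
t=1: δ = [1.157e-02, 9.259e-03, 3.472e-02]  ψ = [0, 0, 0]  (obs o_1=1)
t=2: δ = [3.858e-03, 6.028e-03, 7.234e-03]  ψ = [2, 2, 2]  (obs o_2=0)
t=3: δ = [2.009e-03, 1.256e-03, 1.507e-03]  ψ = [1, 2, 2]  (obs o_3=0)
t=4: δ = [6.977e-05, 1.047e-04, 2.093e-04]  ψ = [0, 2, 0]  (obs o_4=1)
t=5: δ = [3.489e-05, 3.634e-05, 4.361e-05]  ψ = [1, 2, 2]  (obs o_5=0)
backtrack: best end state = 2; path = [0, 2, 1, 0, 2, 2]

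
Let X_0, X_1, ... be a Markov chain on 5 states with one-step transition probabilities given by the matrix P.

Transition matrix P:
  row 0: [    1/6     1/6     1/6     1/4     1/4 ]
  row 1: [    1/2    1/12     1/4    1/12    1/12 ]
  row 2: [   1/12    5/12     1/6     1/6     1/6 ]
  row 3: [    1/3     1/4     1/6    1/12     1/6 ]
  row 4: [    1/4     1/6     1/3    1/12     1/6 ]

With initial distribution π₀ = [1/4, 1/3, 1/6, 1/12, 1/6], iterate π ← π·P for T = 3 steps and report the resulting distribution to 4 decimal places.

t=0: π = [0.2500, 0.3333, 0.1667, 0.0833, 0.1667]
t=1: π = [0.2917, 0.1875, 0.2222, 0.1389, 0.1597]
t=2: π = [0.2471, 0.2182, 0.2089, 0.1505, 0.1753]
t=3: π = [0.2617, 0.2133, 0.2141, 0.1419, 0.1691]

π = [0.2617, 0.2133, 0.2141, 0.1419, 0.1691]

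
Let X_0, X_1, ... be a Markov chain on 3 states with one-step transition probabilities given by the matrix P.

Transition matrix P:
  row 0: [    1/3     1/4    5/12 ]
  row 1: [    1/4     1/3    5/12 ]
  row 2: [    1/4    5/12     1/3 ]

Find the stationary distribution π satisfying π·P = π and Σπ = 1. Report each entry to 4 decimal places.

Balance equations π_j = Σ_i π_i·P[i][j]:
  π_0 = 1/3·π_0 + 1/4·π_1 + 1/4·π_2
  π_1 = 1/4·π_0 + 1/3·π_1 + 5/12·π_2
  normalize: π_0 + π_1 + π_2 = 1
Solving the linear system gives exactly π = [3/11, 49/143, 5/13].

π = [0.2727, 0.3427, 0.3846]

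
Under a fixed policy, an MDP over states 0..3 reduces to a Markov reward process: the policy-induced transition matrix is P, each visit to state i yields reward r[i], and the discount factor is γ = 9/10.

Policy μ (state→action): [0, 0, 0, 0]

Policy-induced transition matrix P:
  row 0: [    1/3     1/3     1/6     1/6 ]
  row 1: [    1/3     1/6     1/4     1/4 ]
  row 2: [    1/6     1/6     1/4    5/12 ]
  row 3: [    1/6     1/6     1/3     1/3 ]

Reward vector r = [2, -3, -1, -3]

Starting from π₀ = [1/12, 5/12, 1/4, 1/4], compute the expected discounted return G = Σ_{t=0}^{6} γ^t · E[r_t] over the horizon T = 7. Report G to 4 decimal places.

G = -7.4546

t=0: π = [0.0833, 0.4167, 0.2500, 0.2500], E[r] = -2.0833, γ^t·E[r] = -2.083333, running G = -2.083333
t=1: π = [0.2500, 0.1806, 0.2639, 0.3056], E[r] = -1.2222, γ^t·E[r] = -1.100000, running G = -3.183333
t=2: π = [0.2384, 0.2083, 0.2546, 0.2986], E[r] = -1.2986, γ^t·E[r] = -1.051875, running G = -4.235208
t=3: π = [0.2411, 0.2064, 0.2550, 0.2975], E[r] = -1.2843, γ^t·E[r] = -0.936281, running G = -5.171490
t=4: π = [0.2413, 0.2069, 0.2547, 0.2972], E[r] = -1.2843, γ^t·E[r] = -0.842653, running G = -6.014143
t=5: π = [0.2414, 0.2069, 0.2547, 0.2971], E[r] = -1.2839, γ^t·E[r] = -0.758141, running G = -6.772284
t=6: π = [0.2414, 0.2069, 0.2546, 0.2971], E[r] = -1.2839, γ^t·E[r] = -0.682291, running G = -7.454575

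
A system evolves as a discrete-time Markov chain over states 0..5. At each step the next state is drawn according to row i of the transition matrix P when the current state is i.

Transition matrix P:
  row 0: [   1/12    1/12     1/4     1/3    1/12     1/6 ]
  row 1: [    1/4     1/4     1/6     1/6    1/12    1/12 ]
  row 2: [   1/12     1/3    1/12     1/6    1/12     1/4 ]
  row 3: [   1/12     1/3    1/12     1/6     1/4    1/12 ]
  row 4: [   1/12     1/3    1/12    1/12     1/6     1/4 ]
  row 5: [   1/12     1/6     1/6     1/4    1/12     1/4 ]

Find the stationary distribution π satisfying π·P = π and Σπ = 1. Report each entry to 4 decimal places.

π = [0.1255, 0.2533, 0.1392, 0.1909, 0.1256, 0.1655]

Balance equations π_j = Σ_i π_i·P[i][j]:
  π_0 = 1/12·π_0 + 1/4·π_1 + 1/12·π_2 + 1/12·π_3 + 1/12·π_4 + 1/12·π_5
  π_1 = 1/12·π_0 + 1/4·π_1 + 1/3·π_2 + 1/3·π_3 + 1/3·π_4 + 1/6·π_5
  π_2 = 1/4·π_0 + 1/6·π_1 + 1/12·π_2 + 1/12·π_3 + 1/12·π_4 + 1/6·π_5
  π_3 = 1/3·π_0 + 1/6·π_1 + 1/6·π_2 + 1/6·π_3 + 1/12·π_4 + 1/4·π_5
  π_4 = 1/12·π_0 + 1/12·π_1 + 1/12·π_2 + 1/4·π_3 + 1/6·π_4 + 1/12·π_5
  normalize: π_0 + π_1 + π_2 + π_3 + π_4 + π_5 = 1
Solving the linear system gives exactly π = [16127/128458, 32533/128458, 35751/256916, 4459/23356, 1467/11678, 21261/128458].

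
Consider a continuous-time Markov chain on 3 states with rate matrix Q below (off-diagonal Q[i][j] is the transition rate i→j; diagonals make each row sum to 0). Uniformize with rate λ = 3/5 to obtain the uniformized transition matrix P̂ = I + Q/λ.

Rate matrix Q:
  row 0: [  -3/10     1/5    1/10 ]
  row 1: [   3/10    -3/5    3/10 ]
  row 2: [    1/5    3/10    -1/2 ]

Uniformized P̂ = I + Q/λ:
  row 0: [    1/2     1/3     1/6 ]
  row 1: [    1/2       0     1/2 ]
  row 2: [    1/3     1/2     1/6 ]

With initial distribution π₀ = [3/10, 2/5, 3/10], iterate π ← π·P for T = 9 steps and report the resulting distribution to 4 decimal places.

t=0: π = [0.3000, 0.4000, 0.3000]
t=1: π = [0.4500, 0.2500, 0.3000]
t=2: π = [0.4500, 0.3000, 0.2500]
t=3: π = [0.4583, 0.2750, 0.2667]
t=4: π = [0.4556, 0.2861, 0.2583]
t=5: π = [0.4569, 0.2810, 0.2620]
t=6: π = [0.4563, 0.2833, 0.2603]
t=7: π = [0.4566, 0.2823, 0.2611]
t=8: π = [0.4565, 0.2828, 0.2608]
t=9: π = [0.4565, 0.2825, 0.2609]

π = [0.4565, 0.2825, 0.2609]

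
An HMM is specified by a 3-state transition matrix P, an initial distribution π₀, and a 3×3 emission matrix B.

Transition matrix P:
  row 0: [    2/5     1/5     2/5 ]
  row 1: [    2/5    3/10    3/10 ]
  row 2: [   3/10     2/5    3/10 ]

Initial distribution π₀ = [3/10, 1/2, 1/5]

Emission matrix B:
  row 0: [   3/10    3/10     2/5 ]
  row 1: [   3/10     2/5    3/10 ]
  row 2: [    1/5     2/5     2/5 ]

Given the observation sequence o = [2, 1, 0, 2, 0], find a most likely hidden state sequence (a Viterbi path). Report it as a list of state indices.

t=0: δ = [1.200e-01, 1.500e-01, 8.000e-02]  (obs o_0=2)
t=1: δ = [1.800e-02, 1.800e-02, 1.920e-02]  ψ = [1, 1, 0]  (obs o_1=1)
t=2: δ = [2.160e-03, 2.304e-03, 1.440e-03]  ψ = [0, 2, 0]  (obs o_2=0)
t=3: δ = [3.686e-04, 2.074e-04, 3.456e-04]  ψ = [1, 1, 0]  (obs o_3=2)
t=4: δ = [4.424e-05, 4.147e-05, 2.949e-05]  ψ = [0, 2, 0]  (obs o_4=0)
backtrack: best end state = 0; path = [0, 2, 1, 0, 0]

path = [0, 2, 1, 0, 0]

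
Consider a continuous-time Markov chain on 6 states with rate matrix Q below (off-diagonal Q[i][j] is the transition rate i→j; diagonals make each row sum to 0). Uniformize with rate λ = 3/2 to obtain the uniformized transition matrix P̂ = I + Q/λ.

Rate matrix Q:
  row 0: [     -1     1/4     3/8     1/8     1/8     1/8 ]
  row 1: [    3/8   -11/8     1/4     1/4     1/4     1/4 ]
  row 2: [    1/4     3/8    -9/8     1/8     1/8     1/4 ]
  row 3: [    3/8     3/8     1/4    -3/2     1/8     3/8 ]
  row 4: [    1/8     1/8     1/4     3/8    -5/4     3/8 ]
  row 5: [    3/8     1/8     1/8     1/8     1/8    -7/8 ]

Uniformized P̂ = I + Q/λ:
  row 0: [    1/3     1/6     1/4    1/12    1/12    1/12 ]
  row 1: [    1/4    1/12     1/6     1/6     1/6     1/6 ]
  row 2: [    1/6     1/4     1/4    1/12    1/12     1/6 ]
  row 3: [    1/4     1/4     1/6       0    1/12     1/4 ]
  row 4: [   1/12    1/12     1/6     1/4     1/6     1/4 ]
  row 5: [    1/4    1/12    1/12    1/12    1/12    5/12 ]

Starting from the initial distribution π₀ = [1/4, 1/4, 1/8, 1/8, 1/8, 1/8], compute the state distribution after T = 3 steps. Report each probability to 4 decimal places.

π = [0.2366, 0.1514, 0.1838, 0.1049, 0.1049, 0.2184]

t=0: π = [0.2500, 0.2500, 0.1250, 0.1250, 0.1250, 0.1250]
t=1: π = [0.2396, 0.1458, 0.1875, 0.1146, 0.1146, 0.1979]
t=2: π = [0.2352, 0.1536, 0.1858, 0.1050, 0.1050, 0.2153]
t=3: π = [0.2366, 0.1514, 0.1838, 0.1049, 0.1049, 0.2184]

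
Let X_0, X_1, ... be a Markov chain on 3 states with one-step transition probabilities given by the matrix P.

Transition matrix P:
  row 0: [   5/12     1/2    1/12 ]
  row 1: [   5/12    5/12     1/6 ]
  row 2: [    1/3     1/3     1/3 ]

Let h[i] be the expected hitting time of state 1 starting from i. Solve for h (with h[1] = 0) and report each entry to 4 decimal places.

First-step conditioning: h[1] = 0; for i ≠ 1, h[i] = 1 + Σ_k P[i][k]·h[k].
  h[0] = 1 + 5/12·h[0] + 1/12·h[2]
  h[2] = 1 + 1/3·h[0] + 1/3·h[2]
Solving the 2×2 linear system over states ≠ 1 gives exactly h = [27/13, 0, 33/13] (h[1] = 0 is the target).

h = [2.0769, 0.0000, 2.5385]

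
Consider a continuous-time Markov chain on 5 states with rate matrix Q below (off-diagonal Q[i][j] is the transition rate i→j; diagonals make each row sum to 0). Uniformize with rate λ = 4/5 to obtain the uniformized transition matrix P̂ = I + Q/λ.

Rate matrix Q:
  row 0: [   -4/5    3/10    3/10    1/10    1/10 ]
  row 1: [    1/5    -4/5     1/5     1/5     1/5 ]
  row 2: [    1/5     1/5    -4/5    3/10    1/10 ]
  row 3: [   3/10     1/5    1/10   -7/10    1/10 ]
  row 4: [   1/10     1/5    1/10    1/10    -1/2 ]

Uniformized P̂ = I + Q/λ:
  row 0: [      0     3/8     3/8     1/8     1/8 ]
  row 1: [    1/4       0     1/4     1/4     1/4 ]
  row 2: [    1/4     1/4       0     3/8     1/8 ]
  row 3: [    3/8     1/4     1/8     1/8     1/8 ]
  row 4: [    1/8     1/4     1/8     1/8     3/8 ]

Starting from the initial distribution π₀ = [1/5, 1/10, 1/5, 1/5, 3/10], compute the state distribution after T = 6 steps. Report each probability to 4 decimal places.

π = [0.1994, 0.2199, 0.1799, 0.1975, 0.2034]

t=0: π = [0.2000, 0.1000, 0.2000, 0.2000, 0.3000]
t=1: π = [0.1875, 0.2500, 0.1625, 0.1875, 0.2125]
t=2: π = [0.2000, 0.2109, 0.1828, 0.1969, 0.2094]
t=3: π = [0.1984, 0.2223, 0.1785, 0.1971, 0.2037]
t=4: π = [0.1996, 0.2192, 0.1801, 0.1974, 0.2037]
t=5: π = [0.1993, 0.2201, 0.1798, 0.1974, 0.2033]
t=6: π = [0.1994, 0.2199, 0.1799, 0.1975, 0.2034]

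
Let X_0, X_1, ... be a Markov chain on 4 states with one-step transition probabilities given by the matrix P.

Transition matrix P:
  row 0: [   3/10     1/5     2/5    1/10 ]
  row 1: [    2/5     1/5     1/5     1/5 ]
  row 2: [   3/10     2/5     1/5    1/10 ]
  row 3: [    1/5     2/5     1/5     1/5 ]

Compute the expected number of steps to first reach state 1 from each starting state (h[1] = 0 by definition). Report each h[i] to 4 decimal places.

h = [3.5065, 0.0000, 2.9221, 2.8571]

First-step conditioning: h[1] = 0; for i ≠ 1, h[i] = 1 + Σ_k P[i][k]·h[k].
  h[0] = 1 + 3/10·h[0] + 2/5·h[2] + 1/10·h[3]
  h[2] = 1 + 3/10·h[0] + 1/5·h[2] + 1/10·h[3]
  h[3] = 1 + 1/5·h[0] + 1/5·h[2] + 1/5·h[3]
Solving the 3×3 linear system over states ≠ 1 gives exactly h = [270/77, 0, 225/77, 20/7] (h[1] = 0 is the target).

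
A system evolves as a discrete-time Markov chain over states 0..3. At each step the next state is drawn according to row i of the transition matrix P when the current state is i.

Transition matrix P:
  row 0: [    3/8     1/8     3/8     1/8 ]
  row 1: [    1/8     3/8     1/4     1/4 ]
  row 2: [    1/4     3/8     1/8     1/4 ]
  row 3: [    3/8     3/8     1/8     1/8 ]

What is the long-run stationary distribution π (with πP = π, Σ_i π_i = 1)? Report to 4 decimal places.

Balance equations π_j = Σ_i π_i·P[i][j]:
  π_0 = 3/8·π_0 + 1/8·π_1 + 1/4·π_2 + 3/8·π_3
  π_1 = 1/8·π_0 + 3/8·π_1 + 3/8·π_2 + 3/8·π_3
  π_2 = 3/8·π_0 + 1/4·π_1 + 1/8·π_2 + 1/8·π_3
  normalize: π_0 + π_1 + π_2 + π_3 = 1
Solving the linear system gives exactly π = [7/26, 4/13, 3/13, 5/26].

π = [0.2692, 0.3077, 0.2308, 0.1923]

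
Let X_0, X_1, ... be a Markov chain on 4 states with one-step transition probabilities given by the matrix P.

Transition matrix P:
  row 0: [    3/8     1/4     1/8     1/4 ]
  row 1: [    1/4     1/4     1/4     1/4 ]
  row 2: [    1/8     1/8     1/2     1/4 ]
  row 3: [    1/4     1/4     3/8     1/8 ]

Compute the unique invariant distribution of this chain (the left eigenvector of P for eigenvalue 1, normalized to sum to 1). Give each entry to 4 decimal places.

π = [0.2385, 0.2087, 0.3306, 0.2222]

Balance equations π_j = Σ_i π_i·P[i][j]:
  π_0 = 3/8·π_0 + 1/4·π_1 + 1/8·π_2 + 1/4·π_3
  π_1 = 1/4·π_0 + 1/4·π_1 + 1/8·π_2 + 1/4·π_3
  π_2 = 1/8·π_0 + 1/4·π_1 + 1/2·π_2 + 3/8·π_3
  normalize: π_0 + π_1 + π_2 + π_3 = 1
Solving the linear system gives exactly π = [88/369, 77/369, 122/369, 2/9].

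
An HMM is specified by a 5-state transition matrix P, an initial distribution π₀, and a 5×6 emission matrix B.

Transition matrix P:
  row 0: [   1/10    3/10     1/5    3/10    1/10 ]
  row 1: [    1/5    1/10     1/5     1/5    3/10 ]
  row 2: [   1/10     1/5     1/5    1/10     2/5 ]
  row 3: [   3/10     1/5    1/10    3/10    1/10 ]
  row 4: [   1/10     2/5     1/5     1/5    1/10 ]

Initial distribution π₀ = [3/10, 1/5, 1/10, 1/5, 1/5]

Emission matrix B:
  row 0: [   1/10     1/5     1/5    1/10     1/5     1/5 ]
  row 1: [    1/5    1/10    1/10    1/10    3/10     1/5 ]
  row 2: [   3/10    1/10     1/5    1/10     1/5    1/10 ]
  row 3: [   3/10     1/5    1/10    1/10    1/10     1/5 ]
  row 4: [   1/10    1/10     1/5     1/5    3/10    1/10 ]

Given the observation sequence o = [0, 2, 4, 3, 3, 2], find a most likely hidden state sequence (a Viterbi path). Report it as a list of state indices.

t=0: δ = [3.000e-02, 4.000e-02, 3.000e-02, 6.000e-02, 2.000e-02]  (obs o_0=0)
t=1: δ = [3.600e-03, 1.200e-03, 1.600e-03, 1.800e-03, 2.400e-03]  ψ = [3, 3, 1, 3, 1]  (obs o_1=2)
t=2: δ = [1.080e-04, 3.240e-04, 1.440e-04, 1.080e-04, 1.920e-04]  ψ = [3, 0, 0, 0, 2]  (obs o_2=4)
t=3: δ = [6.480e-06, 7.680e-06, 6.480e-06, 6.480e-06, 1.944e-05]  ψ = [1, 4, 1, 1, 1]  (obs o_3=3)
t=4: δ = [1.944e-07, 7.776e-07, 3.888e-07, 3.888e-07, 5.184e-07]  ψ = [3, 4, 4, 4, 2]  (obs o_4=3)
t=5: δ = [3.110e-08, 2.074e-08, 3.110e-08, 1.555e-08, 4.666e-08]  ψ = [1, 4, 1, 1, 1]  (obs o_5=2)
backtrack: best end state = 4; path = [3, 0, 1, 4, 1, 4]

path = [3, 0, 1, 4, 1, 4]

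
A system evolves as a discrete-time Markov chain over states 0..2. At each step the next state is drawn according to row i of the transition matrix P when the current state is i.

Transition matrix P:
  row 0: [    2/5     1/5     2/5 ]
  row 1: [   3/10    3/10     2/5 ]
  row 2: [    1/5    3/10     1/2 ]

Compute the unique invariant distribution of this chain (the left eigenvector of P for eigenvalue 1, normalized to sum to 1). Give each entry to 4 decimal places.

π = [0.2840, 0.2716, 0.4444]

Balance equations π_j = Σ_i π_i·P[i][j]:
  π_0 = 2/5·π_0 + 3/10·π_1 + 1/5·π_2
  π_1 = 1/5·π_0 + 3/10·π_1 + 3/10·π_2
  normalize: π_0 + π_1 + π_2 = 1
Solving the linear system gives exactly π = [23/81, 22/81, 4/9].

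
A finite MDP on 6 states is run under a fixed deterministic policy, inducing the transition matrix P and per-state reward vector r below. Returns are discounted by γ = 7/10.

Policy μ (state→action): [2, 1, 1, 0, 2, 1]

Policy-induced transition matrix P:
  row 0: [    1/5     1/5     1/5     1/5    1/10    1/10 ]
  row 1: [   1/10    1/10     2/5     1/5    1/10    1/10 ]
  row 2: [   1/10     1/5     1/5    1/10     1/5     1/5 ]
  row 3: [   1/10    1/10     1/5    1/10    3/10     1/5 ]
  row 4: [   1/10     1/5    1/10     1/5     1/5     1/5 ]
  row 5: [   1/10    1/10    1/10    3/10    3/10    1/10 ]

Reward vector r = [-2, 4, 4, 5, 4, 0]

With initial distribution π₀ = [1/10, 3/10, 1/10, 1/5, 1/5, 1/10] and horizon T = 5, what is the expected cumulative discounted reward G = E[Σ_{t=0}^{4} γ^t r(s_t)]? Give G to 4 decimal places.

G = 8.3294

t=0: π = [0.1000, 0.3000, 0.1000, 0.2000, 0.2000, 0.1000], E[r] = 3.2000, γ^t·E[r] = 3.200000, running G = 3.200000
t=1: π = [0.1100, 0.1400, 0.2300, 0.1800, 0.1900, 0.1500], E[r] = 2.9200, γ^t·E[r] = 2.044000, running G = 5.244000
t=2: π = [0.1110, 0.1530, 0.1940, 0.1740, 0.2080, 0.1600], E[r] = 2.8680, γ^t·E[r] = 1.405320, running G = 6.649320
t=3: π = [0.1111, 0.1513, 0.1938, 0.1792, 0.2070, 0.1576], E[r] = 2.8822, γ^t·E[r] = 0.988595, running G = 7.637915
t=4: π = [0.1111, 0.1512, 0.1938, 0.1785, 0.2074, 0.1580], E[r] = 2.8798, γ^t·E[r] = 0.691440, running G = 8.329355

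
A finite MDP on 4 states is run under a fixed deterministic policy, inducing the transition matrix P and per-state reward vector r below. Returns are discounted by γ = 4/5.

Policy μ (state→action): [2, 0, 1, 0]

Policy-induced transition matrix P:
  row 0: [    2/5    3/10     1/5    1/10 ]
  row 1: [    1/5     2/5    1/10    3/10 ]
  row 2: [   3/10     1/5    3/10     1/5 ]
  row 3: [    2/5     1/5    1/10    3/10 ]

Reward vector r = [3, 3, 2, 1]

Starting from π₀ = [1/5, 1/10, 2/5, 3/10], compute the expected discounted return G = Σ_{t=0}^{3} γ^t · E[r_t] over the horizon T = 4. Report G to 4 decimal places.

G = 6.6539

t=0: π = [0.2000, 0.1000, 0.4000, 0.3000], E[r] = 2.0000, γ^t·E[r] = 2.000000, running G = 2.000000
t=1: π = [0.3400, 0.2400, 0.2000, 0.2200], E[r] = 2.3600, γ^t·E[r] = 1.888000, running G = 3.888000
t=2: π = [0.3320, 0.2820, 0.1740, 0.2120], E[r] = 2.4020, γ^t·E[r] = 1.537280, running G = 5.425280
t=3: π = [0.3262, 0.2896, 0.1680, 0.2162], E[r] = 2.3996, γ^t·E[r] = 1.228595, running G = 6.653875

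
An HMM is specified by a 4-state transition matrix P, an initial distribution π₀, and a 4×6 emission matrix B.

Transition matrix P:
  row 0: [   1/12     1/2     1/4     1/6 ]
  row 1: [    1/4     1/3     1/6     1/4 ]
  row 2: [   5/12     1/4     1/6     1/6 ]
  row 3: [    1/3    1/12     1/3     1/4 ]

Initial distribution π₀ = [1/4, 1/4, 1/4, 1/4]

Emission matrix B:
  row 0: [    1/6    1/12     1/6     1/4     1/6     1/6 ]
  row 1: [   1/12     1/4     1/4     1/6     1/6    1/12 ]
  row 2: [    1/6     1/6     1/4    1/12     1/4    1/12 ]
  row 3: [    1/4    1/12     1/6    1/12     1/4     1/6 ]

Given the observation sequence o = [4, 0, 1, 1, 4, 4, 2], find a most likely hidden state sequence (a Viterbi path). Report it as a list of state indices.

t=0: δ = [4.167e-02, 4.167e-02, 6.250e-02, 6.250e-02]  (obs o_0=4)
t=1: δ = [4.340e-03, 1.736e-03, 3.472e-03, 3.906e-03]  ψ = [2, 0, 3, 3]  (obs o_1=0)
t=2: δ = [1.206e-04, 5.425e-04, 2.170e-04, 8.138e-05]  ψ = [2, 0, 3, 3]  (obs o_2=1)
t=3: δ = [1.130e-05, 4.521e-05, 1.507e-05, 1.130e-05]  ψ = [1, 1, 1, 1]  (obs o_3=1)
t=4: δ = [1.884e-06, 2.512e-06, 1.884e-06, 2.826e-06]  ψ = [1, 1, 1, 1]  (obs o_4=4)
t=5: δ = [1.570e-07, 1.570e-07, 2.355e-07, 1.766e-07]  ψ = [3, 0, 3, 3]  (obs o_5=4)
t=6: δ = [1.635e-08, 1.962e-08, 1.472e-08, 7.359e-09]  ψ = [2, 0, 3, 3]  (obs o_6=2)
backtrack: best end state = 1; path = [2, 0, 1, 1, 3, 0, 1]

path = [2, 0, 1, 1, 3, 0, 1]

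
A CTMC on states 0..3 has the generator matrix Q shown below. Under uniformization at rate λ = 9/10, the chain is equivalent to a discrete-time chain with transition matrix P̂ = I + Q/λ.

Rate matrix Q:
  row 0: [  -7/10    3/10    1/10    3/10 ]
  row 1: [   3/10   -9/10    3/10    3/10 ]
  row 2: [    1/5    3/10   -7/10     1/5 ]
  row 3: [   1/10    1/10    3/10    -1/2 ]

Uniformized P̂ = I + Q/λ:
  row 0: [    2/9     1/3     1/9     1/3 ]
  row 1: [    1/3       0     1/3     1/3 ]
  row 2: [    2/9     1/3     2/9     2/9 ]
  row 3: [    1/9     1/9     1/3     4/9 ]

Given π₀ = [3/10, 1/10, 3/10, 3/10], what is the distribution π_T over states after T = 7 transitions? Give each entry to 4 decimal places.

π = [0.2056, 0.1929, 0.2589, 0.3426]

t=0: π = [0.3000, 0.1000, 0.3000, 0.3000]
t=1: π = [0.2000, 0.2333, 0.2333, 0.3333]
t=2: π = [0.2111, 0.1815, 0.2630, 0.3444]
t=3: π = [0.2041, 0.1963, 0.2572, 0.3424]
t=4: π = [0.2060, 0.1918, 0.2594, 0.3428]
t=5: π = [0.2054, 0.1932, 0.2587, 0.3426]
t=6: π = [0.2056, 0.1928, 0.2589, 0.3427]
t=7: π = [0.2056, 0.1929, 0.2589, 0.3426]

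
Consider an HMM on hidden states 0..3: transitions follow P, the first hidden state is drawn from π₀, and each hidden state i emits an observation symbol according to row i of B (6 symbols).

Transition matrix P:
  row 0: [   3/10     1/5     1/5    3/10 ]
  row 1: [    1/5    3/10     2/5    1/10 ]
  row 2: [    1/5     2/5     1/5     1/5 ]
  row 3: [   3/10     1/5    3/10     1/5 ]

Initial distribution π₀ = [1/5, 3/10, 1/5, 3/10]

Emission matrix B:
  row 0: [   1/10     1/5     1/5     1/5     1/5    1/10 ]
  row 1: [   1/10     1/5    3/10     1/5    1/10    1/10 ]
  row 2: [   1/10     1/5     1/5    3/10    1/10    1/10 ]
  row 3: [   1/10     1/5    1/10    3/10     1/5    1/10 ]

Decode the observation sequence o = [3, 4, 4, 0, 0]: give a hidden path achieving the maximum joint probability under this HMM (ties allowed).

t=0: δ = [4.000e-02, 6.000e-02, 6.000e-02, 9.000e-02]  (obs o_0=3)
t=1: δ = [5.400e-03, 2.400e-03, 2.700e-03, 3.600e-03]  ψ = [3, 2, 3, 3]  (obs o_1=4)
t=2: δ = [3.240e-04, 1.080e-04, 1.080e-04, 3.240e-04]  ψ = [0, 0, 0, 0]  (obs o_2=4)
t=3: δ = [9.720e-06, 6.480e-06, 9.720e-06, 9.720e-06]  ψ = [0, 0, 3, 0]  (obs o_3=0)
t=4: δ = [2.916e-07, 3.888e-07, 2.916e-07, 2.916e-07]  ψ = [0, 2, 3, 0]  (obs o_4=0)
backtrack: best end state = 1; path = [3, 0, 3, 2, 1]

path = [3, 0, 3, 2, 1]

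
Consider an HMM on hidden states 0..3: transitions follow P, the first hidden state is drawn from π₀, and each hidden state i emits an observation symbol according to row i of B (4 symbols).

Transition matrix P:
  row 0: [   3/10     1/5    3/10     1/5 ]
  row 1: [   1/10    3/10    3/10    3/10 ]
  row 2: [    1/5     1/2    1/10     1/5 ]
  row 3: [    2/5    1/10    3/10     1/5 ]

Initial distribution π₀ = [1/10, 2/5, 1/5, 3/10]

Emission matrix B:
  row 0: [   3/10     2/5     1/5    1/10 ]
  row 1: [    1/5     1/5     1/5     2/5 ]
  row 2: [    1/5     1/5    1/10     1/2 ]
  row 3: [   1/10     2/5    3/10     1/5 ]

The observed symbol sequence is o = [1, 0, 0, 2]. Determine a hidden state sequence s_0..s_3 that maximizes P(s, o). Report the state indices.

path = [3, 0, 2, 1]

t=0: δ = [4.000e-02, 8.000e-02, 4.000e-02, 1.200e-01]  (obs o_0=1)
t=1: δ = [1.440e-02, 4.800e-03, 7.200e-03, 2.400e-03]  ψ = [3, 1, 3, 1]  (obs o_1=0)
t=2: δ = [1.296e-03, 7.200e-04, 8.640e-04, 2.880e-04]  ψ = [0, 2, 0, 0]  (obs o_2=0)
t=3: δ = [7.776e-05, 8.640e-05, 3.888e-05, 7.776e-05]  ψ = [0, 2, 0, 0]  (obs o_3=2)
backtrack: best end state = 1; path = [3, 0, 2, 1]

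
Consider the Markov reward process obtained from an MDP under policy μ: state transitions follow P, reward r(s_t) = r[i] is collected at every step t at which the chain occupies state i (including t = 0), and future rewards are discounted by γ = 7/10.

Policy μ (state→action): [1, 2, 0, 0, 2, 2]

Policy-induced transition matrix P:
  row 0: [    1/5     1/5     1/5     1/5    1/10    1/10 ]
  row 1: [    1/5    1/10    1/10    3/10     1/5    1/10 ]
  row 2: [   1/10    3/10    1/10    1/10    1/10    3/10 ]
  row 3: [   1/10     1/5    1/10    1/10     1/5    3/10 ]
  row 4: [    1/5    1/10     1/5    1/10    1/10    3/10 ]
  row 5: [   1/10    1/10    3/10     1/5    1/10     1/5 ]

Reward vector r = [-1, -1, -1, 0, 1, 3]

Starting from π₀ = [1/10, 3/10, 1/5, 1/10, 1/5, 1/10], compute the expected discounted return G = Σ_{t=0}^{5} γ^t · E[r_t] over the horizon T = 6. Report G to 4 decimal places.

G = 0.4820

t=0: π = [0.1000, 0.3000, 0.2000, 0.1000, 0.2000, 0.1000], E[r] = -0.1000, γ^t·E[r] = -0.100000, running G = -0.100000
t=1: π = [0.1600, 0.1600, 0.1500, 0.1800, 0.1400, 0.2100], E[r] = 0.3000, γ^t·E[r] = 0.210000, running G = 0.110000
t=2: π = [0.1460, 0.1640, 0.1720, 0.1690, 0.1340, 0.2150], E[r] = 0.2970, γ^t·E[r] = 0.145530, running G = 0.255530
t=3: π = [0.1444, 0.1659, 0.1710, 0.1689, 0.1333, 0.2165], E[r] = 0.3015, γ^t·E[r] = 0.103415, running G = 0.358945
t=4: π = [0.1444, 0.1655, 0.1711, 0.1693, 0.1335, 0.2163], E[r] = 0.3014, γ^t·E[r] = 0.072364, running G = 0.431308
t=5: π = [0.1443, 0.1656, 0.1710, 0.1692, 0.1335, 0.2164], E[r] = 0.3017, γ^t·E[r] = 0.050707, running G = 0.482015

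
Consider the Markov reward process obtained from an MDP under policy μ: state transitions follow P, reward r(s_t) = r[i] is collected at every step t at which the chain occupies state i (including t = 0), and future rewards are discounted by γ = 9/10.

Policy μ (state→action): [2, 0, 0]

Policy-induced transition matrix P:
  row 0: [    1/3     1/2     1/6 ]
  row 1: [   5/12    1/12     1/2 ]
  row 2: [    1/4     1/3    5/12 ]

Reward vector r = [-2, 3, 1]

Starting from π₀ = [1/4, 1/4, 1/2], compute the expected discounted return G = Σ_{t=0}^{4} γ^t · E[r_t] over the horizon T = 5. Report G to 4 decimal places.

t=0: π = [0.2500, 0.2500, 0.5000], E[r] = 0.7500, γ^t·E[r] = 0.750000, running G = 0.750000
t=1: π = [0.3125, 0.3125, 0.3750], E[r] = 0.6875, γ^t·E[r] = 0.618750, running G = 1.368750
t=2: π = [0.3281, 0.3073, 0.3646], E[r] = 0.6302, γ^t·E[r] = 0.510469, running G = 1.879219
t=3: π = [0.3286, 0.3112, 0.3602], E[r] = 0.6367, γ^t·E[r] = 0.464168, running G = 2.343387
t=4: π = [0.3292, 0.3103, 0.3605], E[r] = 0.6328, γ^t·E[r] = 0.415212, running G = 2.758599

G = 2.7586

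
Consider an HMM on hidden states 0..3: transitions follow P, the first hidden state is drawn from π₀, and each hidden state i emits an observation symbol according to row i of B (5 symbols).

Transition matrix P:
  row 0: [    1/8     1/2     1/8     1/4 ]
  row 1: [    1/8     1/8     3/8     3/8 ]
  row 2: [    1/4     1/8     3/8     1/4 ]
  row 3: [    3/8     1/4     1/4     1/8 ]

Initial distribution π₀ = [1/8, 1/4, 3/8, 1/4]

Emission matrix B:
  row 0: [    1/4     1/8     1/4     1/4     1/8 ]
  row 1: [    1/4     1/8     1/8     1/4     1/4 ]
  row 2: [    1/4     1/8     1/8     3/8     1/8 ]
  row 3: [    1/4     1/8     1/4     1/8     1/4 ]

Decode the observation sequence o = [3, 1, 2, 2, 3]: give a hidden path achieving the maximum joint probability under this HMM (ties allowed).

path = [2, 2, 3, 0, 1]

t=0: δ = [3.125e-02, 6.250e-02, 1.406e-01, 3.125e-02]  (obs o_0=3)
t=1: δ = [4.395e-03, 2.197e-03, 6.592e-03, 4.395e-03]  ψ = [2, 2, 2, 2]  (obs o_1=1)
t=2: δ = [4.120e-04, 2.747e-04, 3.090e-04, 4.120e-04]  ψ = [2, 0, 2, 2]  (obs o_2=2)
t=3: δ = [3.862e-05, 2.575e-05, 1.448e-05, 2.575e-05]  ψ = [3, 0, 2, 0]  (obs o_3=2)
t=4: δ = [2.414e-06, 4.828e-06, 3.621e-06, 1.207e-06]  ψ = [3, 0, 1, 0]  (obs o_4=3)
backtrack: best end state = 1; path = [2, 2, 3, 0, 1]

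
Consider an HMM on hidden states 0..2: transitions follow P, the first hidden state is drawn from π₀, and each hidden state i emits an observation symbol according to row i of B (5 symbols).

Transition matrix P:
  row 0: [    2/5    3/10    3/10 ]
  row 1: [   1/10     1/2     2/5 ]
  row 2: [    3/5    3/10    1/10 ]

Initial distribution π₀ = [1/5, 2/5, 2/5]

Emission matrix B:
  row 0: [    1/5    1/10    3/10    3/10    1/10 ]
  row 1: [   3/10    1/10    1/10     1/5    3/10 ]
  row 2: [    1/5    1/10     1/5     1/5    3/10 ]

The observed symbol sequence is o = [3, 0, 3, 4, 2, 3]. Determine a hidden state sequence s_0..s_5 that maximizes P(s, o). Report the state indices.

t=0: δ = [6.000e-02, 8.000e-02, 8.000e-02]  (obs o_0=3)
t=1: δ = [9.600e-03, 1.200e-02, 6.400e-03]  ψ = [2, 1, 1]  (obs o_1=0)
t=2: δ = [1.152e-03, 1.200e-03, 9.600e-04]  ψ = [0, 1, 1]  (obs o_2=3)
t=3: δ = [5.760e-05, 1.800e-04, 1.440e-04]  ψ = [2, 1, 1]  (obs o_3=4)
t=4: δ = [2.592e-05, 9.000e-06, 1.440e-05]  ψ = [2, 1, 1]  (obs o_4=2)
t=5: δ = [3.110e-06, 1.555e-06, 1.555e-06]  ψ = [0, 0, 0]  (obs o_5=3)
backtrack: best end state = 0; path = [1, 1, 1, 2, 0, 0]

path = [1, 1, 1, 2, 0, 0]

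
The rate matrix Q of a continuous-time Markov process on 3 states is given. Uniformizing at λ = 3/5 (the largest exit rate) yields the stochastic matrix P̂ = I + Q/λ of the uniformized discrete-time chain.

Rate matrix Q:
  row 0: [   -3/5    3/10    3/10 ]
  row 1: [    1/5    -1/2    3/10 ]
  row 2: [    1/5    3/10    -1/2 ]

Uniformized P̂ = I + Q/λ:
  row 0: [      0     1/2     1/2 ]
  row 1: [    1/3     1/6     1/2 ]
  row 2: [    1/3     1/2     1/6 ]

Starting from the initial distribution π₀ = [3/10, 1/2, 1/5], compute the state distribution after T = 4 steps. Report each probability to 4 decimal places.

π = [0.2506, 0.3765, 0.3728]

t=0: π = [0.3000, 0.5000, 0.2000]
t=1: π = [0.2333, 0.3333, 0.4333]
t=2: π = [0.2556, 0.3889, 0.3556]
t=3: π = [0.2481, 0.3704, 0.3815]
t=4: π = [0.2506, 0.3765, 0.3728]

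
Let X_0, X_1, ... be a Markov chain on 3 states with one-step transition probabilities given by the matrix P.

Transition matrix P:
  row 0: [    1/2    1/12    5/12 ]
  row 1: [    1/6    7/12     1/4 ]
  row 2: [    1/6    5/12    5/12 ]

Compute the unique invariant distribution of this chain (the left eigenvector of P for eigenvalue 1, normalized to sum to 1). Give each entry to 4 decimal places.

Balance equations π_j = Σ_i π_i·P[i][j]:
  π_0 = 1/2·π_0 + 1/6·π_1 + 1/6·π_2
  π_1 = 1/12·π_0 + 7/12·π_1 + 5/12·π_2
  normalize: π_0 + π_1 + π_2 = 1
Solving the linear system gives exactly π = [1/4, 2/5, 7/20].

π = [0.2500, 0.4000, 0.3500]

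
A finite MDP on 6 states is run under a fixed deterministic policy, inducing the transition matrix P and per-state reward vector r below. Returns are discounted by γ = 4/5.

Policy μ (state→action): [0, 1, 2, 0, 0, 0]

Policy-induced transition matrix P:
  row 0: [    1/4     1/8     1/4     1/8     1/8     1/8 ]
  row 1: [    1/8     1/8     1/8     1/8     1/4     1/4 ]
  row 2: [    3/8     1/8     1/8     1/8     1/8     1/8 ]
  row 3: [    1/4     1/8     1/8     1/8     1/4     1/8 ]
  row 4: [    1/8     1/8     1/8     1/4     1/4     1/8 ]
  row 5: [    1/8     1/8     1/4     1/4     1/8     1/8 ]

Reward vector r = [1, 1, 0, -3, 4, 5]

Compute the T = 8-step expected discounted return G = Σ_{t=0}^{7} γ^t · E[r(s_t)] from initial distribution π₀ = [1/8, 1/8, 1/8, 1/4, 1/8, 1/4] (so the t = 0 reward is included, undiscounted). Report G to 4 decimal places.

t=0: π = [0.1250, 0.1250, 0.1250, 0.2500, 0.1250, 0.2500], E[r] = 1.2500, γ^t·E[r] = 1.250000, running G = 1.250000
t=1: π = [0.2031, 0.1250, 0.1719, 0.1719, 0.1875, 0.1406], E[r] = 1.2656, γ^t·E[r] = 1.012500, running G = 2.262500
t=2: π = [0.2148, 0.1250, 0.1680, 0.1660, 0.1855, 0.1406], E[r] = 1.2871, γ^t·E[r] = 0.823750, running G = 3.086250
t=3: π = [0.2146, 0.1250, 0.1694, 0.1658, 0.1846, 0.1406], E[r] = 1.2837, γ^t·E[r] = 0.657250, running G = 3.743500
t=4: π = [0.2149, 0.1250, 0.1694, 0.1656, 0.1844, 0.1406], E[r] = 1.2838, γ^t·E[r] = 0.525825, running G = 4.269325
t=5: π = [0.2149, 0.1250, 0.1694, 0.1656, 0.1844, 0.1406], E[r] = 1.2837, γ^t·E[r] = 0.420639, running G = 4.689964
t=6: π = [0.2149, 0.1250, 0.1694, 0.1656, 0.1844, 0.1406], E[r] = 1.2837, γ^t·E[r] = 0.336510, running G = 5.026474
t=7: π = [0.2149, 0.1250, 0.1694, 0.1656, 0.1844, 0.1406], E[r] = 1.2837, γ^t·E[r] = 0.269207, running G = 5.295681

G = 5.2957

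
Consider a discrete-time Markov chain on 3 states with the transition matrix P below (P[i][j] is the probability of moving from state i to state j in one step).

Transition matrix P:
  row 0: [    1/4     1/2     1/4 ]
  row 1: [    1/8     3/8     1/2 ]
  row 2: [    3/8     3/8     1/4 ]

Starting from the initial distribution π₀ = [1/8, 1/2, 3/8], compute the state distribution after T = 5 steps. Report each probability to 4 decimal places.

π = [0.2433, 0.4054, 0.3513]

t=0: π = [0.1250, 0.5000, 0.3750]
t=1: π = [0.2344, 0.3906, 0.3750]
t=2: π = [0.2480, 0.4043, 0.3477]
t=3: π = [0.2429, 0.4060, 0.3511]
t=4: π = [0.2431, 0.4054, 0.3515]
t=5: π = [0.2433, 0.4054, 0.3513]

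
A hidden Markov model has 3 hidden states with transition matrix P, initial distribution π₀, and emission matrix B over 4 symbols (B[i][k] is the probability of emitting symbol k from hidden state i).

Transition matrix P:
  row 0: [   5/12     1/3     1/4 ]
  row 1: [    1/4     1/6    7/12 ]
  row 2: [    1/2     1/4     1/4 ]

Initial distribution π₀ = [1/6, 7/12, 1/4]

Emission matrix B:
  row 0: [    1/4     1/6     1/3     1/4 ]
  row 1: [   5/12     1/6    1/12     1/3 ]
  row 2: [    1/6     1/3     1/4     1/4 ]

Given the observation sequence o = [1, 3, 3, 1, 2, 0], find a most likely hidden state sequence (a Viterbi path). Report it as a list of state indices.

path = [1, 2, 1, 2, 0, 1]

t=0: δ = [2.778e-02, 9.722e-02, 8.333e-02]  (obs o_0=1)
t=1: δ = [1.042e-02, 6.944e-03, 1.418e-02]  ψ = [2, 2, 1]  (obs o_1=3)
t=2: δ = [1.772e-03, 1.182e-03, 1.013e-03]  ψ = [2, 2, 1]  (obs o_2=3)
t=3: δ = [1.231e-04, 9.846e-05, 2.297e-04]  ψ = [0, 0, 1]  (obs o_3=1)
t=4: δ = [3.829e-05, 4.786e-06, 1.436e-05]  ψ = [2, 2, 1]  (obs o_4=2)
t=5: δ = [3.989e-06, 5.318e-06, 1.595e-06]  ψ = [0, 0, 0]  (obs o_5=0)
backtrack: best end state = 1; path = [1, 2, 1, 2, 0, 1]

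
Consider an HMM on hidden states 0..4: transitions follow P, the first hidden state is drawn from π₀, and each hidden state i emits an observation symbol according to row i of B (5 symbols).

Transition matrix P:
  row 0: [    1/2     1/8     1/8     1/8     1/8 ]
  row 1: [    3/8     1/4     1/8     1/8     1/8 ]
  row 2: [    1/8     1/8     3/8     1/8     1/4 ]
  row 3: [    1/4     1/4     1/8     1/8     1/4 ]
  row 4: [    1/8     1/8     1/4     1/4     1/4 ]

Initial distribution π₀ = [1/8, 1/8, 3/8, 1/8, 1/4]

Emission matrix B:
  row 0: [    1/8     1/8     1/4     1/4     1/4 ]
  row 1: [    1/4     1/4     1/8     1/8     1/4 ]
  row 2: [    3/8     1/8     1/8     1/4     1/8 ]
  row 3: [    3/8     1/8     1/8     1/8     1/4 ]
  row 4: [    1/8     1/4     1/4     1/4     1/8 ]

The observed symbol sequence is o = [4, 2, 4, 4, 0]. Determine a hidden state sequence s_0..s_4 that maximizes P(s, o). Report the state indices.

path = [0, 0, 0, 0, 0]

t=0: δ = [3.125e-02, 3.125e-02, 4.688e-02, 3.125e-02, 3.125e-02]  (obs o_0=4)
t=1: δ = [3.906e-03, 9.766e-04, 2.197e-03, 9.766e-04, 2.930e-03]  ψ = [0, 1, 2, 4, 2]  (obs o_1=2)
t=2: δ = [4.883e-04, 1.221e-04, 1.030e-04, 1.831e-04, 9.155e-05]  ψ = [0, 0, 2, 4, 4]  (obs o_2=4)
t=3: δ = [6.104e-05, 1.526e-05, 7.629e-06, 1.526e-05, 7.629e-06]  ψ = [0, 0, 0, 0, 0]  (obs o_3=4)
t=4: δ = [3.815e-06, 1.907e-06, 2.861e-06, 2.861e-06, 9.537e-07]  ψ = [0, 0, 0, 0, 0]  (obs o_4=0)
backtrack: best end state = 0; path = [0, 0, 0, 0, 0]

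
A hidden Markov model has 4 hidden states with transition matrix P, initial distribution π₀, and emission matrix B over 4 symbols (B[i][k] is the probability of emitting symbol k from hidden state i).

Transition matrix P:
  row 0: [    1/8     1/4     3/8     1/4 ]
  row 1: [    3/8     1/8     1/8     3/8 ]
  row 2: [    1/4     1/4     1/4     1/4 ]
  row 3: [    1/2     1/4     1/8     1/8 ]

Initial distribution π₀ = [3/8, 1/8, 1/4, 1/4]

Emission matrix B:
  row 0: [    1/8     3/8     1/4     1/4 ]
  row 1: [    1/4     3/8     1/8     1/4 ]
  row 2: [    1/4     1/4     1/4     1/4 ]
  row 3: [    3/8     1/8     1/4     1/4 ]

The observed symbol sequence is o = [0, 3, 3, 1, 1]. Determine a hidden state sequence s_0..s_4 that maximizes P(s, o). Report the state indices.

t=0: δ = [4.688e-02, 3.125e-02, 6.250e-02, 9.375e-02]  (obs o_0=0)
t=1: δ = [1.172e-02, 5.859e-03, 4.395e-03, 3.906e-03]  ψ = [3, 3, 0, 2]  (obs o_1=3)
t=2: δ = [5.493e-04, 7.324e-04, 1.099e-03, 7.324e-04]  ψ = [1, 0, 0, 0]  (obs o_2=3)
t=3: δ = [1.373e-04, 1.030e-04, 6.866e-05, 3.433e-05]  ψ = [3, 2, 2, 1]  (obs o_3=1)
t=4: δ = [1.448e-05, 1.287e-05, 1.287e-05, 4.828e-06]  ψ = [1, 0, 0, 1]  (obs o_4=1)
backtrack: best end state = 0; path = [3, 0, 2, 1, 0]

path = [3, 0, 2, 1, 0]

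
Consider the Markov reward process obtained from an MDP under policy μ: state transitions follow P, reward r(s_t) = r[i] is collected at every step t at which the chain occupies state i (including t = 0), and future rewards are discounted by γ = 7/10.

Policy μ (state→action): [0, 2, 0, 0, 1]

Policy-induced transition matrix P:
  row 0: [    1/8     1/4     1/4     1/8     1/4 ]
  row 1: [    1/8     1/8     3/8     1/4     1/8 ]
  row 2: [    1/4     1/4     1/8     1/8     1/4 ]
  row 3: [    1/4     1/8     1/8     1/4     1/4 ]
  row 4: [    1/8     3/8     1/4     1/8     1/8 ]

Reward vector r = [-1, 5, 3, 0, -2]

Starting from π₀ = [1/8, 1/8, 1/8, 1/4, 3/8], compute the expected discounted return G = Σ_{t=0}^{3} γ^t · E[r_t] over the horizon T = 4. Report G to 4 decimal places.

t=0: π = [0.1250, 0.1250, 0.1250, 0.2500, 0.3750], E[r] = 0.1250, γ^t·E[r] = 0.125000, running G = 0.125000
t=1: π = [0.1719, 0.2500, 0.2188, 0.1719, 0.1875], E[r] = 1.3594, γ^t·E[r] = 0.951563, running G = 1.076563
t=2: π = [0.1738, 0.2207, 0.2324, 0.1777, 0.1953], E[r] = 1.2363, γ^t·E[r] = 0.605801, running G = 1.682363
t=3: π = [0.1763, 0.2246, 0.2263, 0.1748, 0.1980], E[r] = 1.2297, γ^t·E[r] = 0.421800, running G = 2.104163

G = 2.1042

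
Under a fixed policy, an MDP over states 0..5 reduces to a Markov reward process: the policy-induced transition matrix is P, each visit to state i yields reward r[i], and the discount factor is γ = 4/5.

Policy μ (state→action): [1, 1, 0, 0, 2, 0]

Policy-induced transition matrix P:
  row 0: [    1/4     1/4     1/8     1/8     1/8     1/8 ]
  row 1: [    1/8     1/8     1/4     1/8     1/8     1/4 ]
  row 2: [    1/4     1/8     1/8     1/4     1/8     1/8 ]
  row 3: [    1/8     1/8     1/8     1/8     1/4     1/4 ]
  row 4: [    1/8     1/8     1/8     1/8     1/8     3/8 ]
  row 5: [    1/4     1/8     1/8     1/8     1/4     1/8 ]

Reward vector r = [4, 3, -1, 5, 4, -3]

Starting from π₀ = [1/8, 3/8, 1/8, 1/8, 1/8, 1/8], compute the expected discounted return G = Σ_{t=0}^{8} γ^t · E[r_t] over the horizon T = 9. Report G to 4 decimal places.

t=0: π = [0.1250, 0.3750, 0.1250, 0.1250, 0.1250, 0.1250], E[r] = 2.2500, γ^t·E[r] = 2.250000, running G = 2.250000
t=1: π = [0.1719, 0.1406, 0.1719, 0.1406, 0.1563, 0.2188], E[r] = 1.6094, γ^t·E[r] = 1.287500, running G = 3.537500
t=2: π = [0.1953, 0.1465, 0.1426, 0.1465, 0.1699, 0.1992], E[r] = 1.8926, γ^t·E[r] = 1.211250, running G = 4.748750
t=3: π = [0.1921, 0.1494, 0.1433, 0.1428, 0.1682, 0.2041], E[r] = 1.8481, γ^t·E[r] = 0.946250, running G = 5.695000
t=4: π = [0.1924, 0.1490, 0.1437, 0.1429, 0.1684, 0.2036], E[r] = 1.8504, γ^t·E[r] = 0.757938, running G = 6.452938
t=5: π = [0.1925, 0.1491, 0.1436, 0.1430, 0.1683, 0.2036], E[r] = 1.8507, γ^t·E[r] = 0.606434, running G = 7.059371
t=6: π = [0.1925, 0.1491, 0.1436, 0.1430, 0.1683, 0.2036], E[r] = 1.8507, γ^t·E[r] = 0.485144, running G = 7.544515
t=7: π = [0.1925, 0.1491, 0.1436, 0.1430, 0.1683, 0.2036], E[r] = 1.8507, γ^t·E[r] = 0.388114, running G = 7.932629
t=8: π = [0.1925, 0.1491, 0.1436, 0.1430, 0.1683, 0.2036], E[r] = 1.8507, γ^t·E[r] = 0.310491, running G = 8.243120

G = 8.2431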